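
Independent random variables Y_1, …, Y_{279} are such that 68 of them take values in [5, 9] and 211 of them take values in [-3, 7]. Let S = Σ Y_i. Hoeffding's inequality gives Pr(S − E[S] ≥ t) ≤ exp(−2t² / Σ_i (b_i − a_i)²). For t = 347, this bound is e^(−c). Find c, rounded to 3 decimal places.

10.854

Σ(b_i − a_i)² = 68·4² + 211·10² = 22188.
c = 2t² / 22188 = 2·347² / 22188 = 10.8535.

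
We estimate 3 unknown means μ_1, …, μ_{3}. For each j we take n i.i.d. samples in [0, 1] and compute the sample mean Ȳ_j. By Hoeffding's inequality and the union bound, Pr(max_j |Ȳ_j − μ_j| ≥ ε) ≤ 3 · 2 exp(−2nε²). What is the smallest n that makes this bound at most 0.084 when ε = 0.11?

177

Need 2·3·exp(−2nε²) ≤ 0.084, i.e. exp(−2nε²) ≤ 0.084/6.
So 2nε² ≥ ln(6/0.084) = 4.268698.
Hence n ≥ 4.268698/(2·0.11²) = 176.392.
The smallest integer n is 177.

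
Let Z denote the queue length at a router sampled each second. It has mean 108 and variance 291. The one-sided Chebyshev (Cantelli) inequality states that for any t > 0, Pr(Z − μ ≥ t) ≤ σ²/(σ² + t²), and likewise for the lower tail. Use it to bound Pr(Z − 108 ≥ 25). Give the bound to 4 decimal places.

Here σ² = 291 and t = 25, so σ² + t² = 916.
Cantelli's bound: 291/916 = 0.3177.

0.3177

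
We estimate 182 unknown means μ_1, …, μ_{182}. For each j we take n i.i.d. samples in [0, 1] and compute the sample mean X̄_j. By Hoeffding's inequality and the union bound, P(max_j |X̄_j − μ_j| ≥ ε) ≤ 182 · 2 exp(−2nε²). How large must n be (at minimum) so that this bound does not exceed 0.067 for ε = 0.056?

1372

Need 2·182·exp(−2nε²) ≤ 0.067, i.e. exp(−2nε²) ≤ 0.067/364.
So 2nε² ≥ ln(364/0.067) = 8.600217.
Hence n ≥ 8.600217/(2·0.056²) = 1371.208.
The smallest integer n is 1372.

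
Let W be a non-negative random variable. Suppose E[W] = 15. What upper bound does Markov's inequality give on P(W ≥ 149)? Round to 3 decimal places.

Markov's inequality: for a non-negative random variable, P(W ≥ a) ≤ E[W]/a.
Here E[W] = 15 and a = 149, so the bound is 15/149 = 0.1007.

0.101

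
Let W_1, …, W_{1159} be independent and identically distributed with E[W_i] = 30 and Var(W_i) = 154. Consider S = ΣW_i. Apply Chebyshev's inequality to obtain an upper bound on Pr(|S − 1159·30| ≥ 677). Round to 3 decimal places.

0.389

Var(S) = n·Var(W_i) = 1159·154 = 178486.
Chebyshev: Pr(|S − 1159·30| ≥ 677) ≤ Var(S)/677² = 178486/458329 = 0.3894.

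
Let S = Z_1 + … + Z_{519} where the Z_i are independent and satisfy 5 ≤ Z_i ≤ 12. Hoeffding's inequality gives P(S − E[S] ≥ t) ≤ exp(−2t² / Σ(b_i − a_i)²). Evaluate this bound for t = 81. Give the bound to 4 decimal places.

0.5969

Σ(b_i − a_i)² = 519·(7)² = 25431.
Exponent = 2·81²/25431 = 0.5160.
Bound = exp(−0.5160) = 0.59691.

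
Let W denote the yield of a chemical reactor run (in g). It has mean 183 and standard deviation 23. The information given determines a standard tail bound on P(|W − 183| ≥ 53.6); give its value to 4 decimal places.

0.1841

Mean and variance are known, so Chebyshev's inequality applies.
Chebyshev: P(|W − μ| ≥ t) ≤ Var(W)/t².
Var(W) = σ² = 23² = 529.
Bound = 529 / 2872.96 = 0.1841.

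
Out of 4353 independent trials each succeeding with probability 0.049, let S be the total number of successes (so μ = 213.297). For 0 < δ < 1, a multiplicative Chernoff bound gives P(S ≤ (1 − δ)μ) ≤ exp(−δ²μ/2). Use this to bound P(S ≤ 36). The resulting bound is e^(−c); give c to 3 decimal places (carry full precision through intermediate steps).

73.687

Write 36 = (1 − δ)μ, so δ = 1 − 36/213.297 = 0.8312213…
Then the exponent is δ²μ/2 = (μ − 36)²/(2μ) = 73.686517.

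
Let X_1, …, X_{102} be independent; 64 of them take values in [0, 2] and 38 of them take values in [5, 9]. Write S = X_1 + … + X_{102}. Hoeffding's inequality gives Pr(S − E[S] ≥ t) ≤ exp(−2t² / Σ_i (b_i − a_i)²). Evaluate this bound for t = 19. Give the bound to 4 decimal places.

0.4336

Σ(b_i − a_i)² = 64·2² + 38·4² = 864.
Exponent = 2·19² / 864 = 0.83565.
Bound = exp(−0.83565) = 0.43359.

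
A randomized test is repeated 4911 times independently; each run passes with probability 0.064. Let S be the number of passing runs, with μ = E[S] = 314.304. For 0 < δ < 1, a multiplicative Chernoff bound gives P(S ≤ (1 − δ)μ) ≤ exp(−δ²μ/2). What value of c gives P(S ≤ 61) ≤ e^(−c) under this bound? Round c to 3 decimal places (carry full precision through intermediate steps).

Write 61 = (1 − δ)μ, so δ = 1 − 61/314.304 = 0.8059204…
Then the exponent is δ²μ/2 = (μ − 61)²/(2μ) = 102.071428.

102.071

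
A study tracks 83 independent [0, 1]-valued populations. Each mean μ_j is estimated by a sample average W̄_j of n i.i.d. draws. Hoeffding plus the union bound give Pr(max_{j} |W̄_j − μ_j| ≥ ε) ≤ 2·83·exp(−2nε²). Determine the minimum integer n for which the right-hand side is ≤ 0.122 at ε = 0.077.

609

Need 2·83·exp(−2nε²) ≤ 0.122, i.e. exp(−2nε²) ≤ 0.122/166.
So 2nε² ≥ ln(166/0.122) = 7.215722.
Hence n ≥ 7.215722/(2·0.077²) = 608.511.
The smallest integer n is 609.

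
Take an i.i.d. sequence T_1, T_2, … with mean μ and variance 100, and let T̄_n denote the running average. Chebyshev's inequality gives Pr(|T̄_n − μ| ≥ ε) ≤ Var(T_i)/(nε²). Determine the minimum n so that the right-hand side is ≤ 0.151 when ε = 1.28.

Require 100/(n·1.28²) ≤ 0.151, i.e. n ≥ 100/(0.151·1.28²) = 404.206.
The smallest integer n is 405.

405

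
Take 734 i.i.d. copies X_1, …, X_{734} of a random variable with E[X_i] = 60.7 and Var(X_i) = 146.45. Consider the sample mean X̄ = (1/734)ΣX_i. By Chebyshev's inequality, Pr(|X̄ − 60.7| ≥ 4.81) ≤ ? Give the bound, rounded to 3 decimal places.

Var(X̄) = Var(X_i)/n = 146.45/734 = 0.19952.
Chebyshev: Pr(|X̄ − 60.7| ≥ 4.81) ≤ Var(X̄)/(4.81)² = 146.45/(734·4.81²) = 0.0086.

0.009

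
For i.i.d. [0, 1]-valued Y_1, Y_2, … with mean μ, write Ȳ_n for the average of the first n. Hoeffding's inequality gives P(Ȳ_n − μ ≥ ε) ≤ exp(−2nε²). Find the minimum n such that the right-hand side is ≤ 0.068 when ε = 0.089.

170

Require exp(−2nε²) ≤ 0.068, i.e. 2nε² ≥ ln(1/0.068) = 2.688248.
So n ≥ 2.688248 / (2·0.089²) = 169.691.
The smallest integer n is 170.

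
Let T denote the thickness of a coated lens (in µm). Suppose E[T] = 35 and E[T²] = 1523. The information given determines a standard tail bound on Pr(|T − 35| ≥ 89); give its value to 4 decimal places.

0.0376

The first two moments determine the variance, so Chebyshev's inequality is the sharpest standard bound available.
Var(T) = E[T²] − (E[T])² = 1523 − 1225 = 298.
Chebyshev's inequality: Pr(|T − μ| ≥ t) ≤ Var(T)/t² = 298/7921 = 0.0376.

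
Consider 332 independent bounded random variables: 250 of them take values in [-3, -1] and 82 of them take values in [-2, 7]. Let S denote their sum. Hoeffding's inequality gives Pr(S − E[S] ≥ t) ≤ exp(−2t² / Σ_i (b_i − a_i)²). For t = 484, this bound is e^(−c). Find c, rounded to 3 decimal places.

Σ(b_i − a_i)² = 250·2² + 82·9² = 7642.
c = 2t² / 7642 = 2·484² / 7642 = 61.3075.

61.308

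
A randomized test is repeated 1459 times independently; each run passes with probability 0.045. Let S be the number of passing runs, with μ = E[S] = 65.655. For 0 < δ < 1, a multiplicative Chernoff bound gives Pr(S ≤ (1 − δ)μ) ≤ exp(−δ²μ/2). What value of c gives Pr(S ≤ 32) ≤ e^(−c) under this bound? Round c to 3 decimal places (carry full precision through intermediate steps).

Write 32 = (1 − δ)μ, so δ = 1 − 32/65.655 = 0.5126038…
Then the exponent is δ²μ/2 = (μ − 32)²/(2μ) = 8.625840.

8.626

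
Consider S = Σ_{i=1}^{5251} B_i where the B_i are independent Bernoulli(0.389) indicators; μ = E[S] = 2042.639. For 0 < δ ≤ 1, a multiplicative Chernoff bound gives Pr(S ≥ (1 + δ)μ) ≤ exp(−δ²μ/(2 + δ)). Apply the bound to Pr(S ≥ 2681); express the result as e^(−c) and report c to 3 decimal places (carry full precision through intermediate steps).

86.269

Write 2681 = (1 + δ)μ, so δ = 2681/2042.639 − 1 = 0.3125178…
Then the exponent is δ²μ/(2 + δ) = (2681 − μ)² / (μ·(2 + δ)) = 86.269244.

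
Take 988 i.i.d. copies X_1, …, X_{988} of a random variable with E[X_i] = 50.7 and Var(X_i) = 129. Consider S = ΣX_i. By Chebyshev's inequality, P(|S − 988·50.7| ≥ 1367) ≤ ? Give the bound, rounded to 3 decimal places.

0.068

Var(S) = n·Var(X_i) = 988·129 = 127452.
Chebyshev: P(|S − 988·50.7| ≥ 1367) ≤ Var(S)/1367² = 127452/1868689 = 0.0682.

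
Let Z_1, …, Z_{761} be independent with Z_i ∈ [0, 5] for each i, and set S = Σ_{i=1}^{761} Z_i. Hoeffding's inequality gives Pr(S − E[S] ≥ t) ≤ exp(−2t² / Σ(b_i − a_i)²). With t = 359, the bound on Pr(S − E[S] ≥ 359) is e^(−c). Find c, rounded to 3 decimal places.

13.549

Σ(b_i − a_i)² = 761·(5)² = 19025.
c = 2t²/19025 = 2·359²/19025 = 13.5486.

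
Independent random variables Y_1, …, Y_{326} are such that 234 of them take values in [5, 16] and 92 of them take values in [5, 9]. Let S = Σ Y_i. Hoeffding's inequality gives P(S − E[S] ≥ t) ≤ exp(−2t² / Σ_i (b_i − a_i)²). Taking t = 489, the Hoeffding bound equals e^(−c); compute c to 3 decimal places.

16.056

Σ(b_i − a_i)² = 234·11² + 92·4² = 29786.
c = 2t² / 29786 = 2·489² / 29786 = 16.0559.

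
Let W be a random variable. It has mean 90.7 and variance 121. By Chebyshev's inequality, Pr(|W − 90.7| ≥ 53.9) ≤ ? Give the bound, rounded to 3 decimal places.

Chebyshev: Pr(|W − μ| ≥ t) ≤ Var(W)/t².
Bound = 121 / 2905.21 = 0.0416.

0.042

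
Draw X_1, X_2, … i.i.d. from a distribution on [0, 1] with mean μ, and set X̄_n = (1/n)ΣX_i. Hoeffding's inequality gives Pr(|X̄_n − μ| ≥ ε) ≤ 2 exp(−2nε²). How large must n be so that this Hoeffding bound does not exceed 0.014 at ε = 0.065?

588

Require 2·exp(−2nε²) ≤ 0.014, i.e. 2nε² ≥ ln(2/0.014) = 4.961845.
So n ≥ 4.961845 / (2·0.065²) = 587.201.
The smallest integer n is 588.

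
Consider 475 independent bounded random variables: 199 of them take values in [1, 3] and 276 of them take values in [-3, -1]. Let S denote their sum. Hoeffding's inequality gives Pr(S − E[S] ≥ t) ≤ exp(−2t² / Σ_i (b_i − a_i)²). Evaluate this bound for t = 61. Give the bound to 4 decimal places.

Σ(b_i − a_i)² = 199·2² + 276·2² = 1900.
Exponent = 2·61² / 1900 = 3.91684.
Bound = exp(−3.91684) = 0.01990.

0.0199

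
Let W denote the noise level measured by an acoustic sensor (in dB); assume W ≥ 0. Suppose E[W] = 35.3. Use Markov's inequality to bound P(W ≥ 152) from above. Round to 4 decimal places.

0.2322

Markov's inequality: for a non-negative random variable, P(W ≥ a) ≤ E[W]/a.
Here E[W] = 35.3 and a = 152, so the bound is 35.3/152 = 0.2322.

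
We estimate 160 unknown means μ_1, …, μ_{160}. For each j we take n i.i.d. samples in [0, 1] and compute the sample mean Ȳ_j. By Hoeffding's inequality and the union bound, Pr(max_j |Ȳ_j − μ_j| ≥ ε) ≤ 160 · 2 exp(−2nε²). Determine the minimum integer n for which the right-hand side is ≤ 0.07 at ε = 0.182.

Need 2·160·exp(−2nε²) ≤ 0.07, i.e. exp(−2nε²) ≤ 0.07/320.
So 2nε² ≥ ln(320/0.07) = 8.427581.
Hence n ≥ 8.427581/(2·0.182²) = 127.213.
The smallest integer n is 128.

128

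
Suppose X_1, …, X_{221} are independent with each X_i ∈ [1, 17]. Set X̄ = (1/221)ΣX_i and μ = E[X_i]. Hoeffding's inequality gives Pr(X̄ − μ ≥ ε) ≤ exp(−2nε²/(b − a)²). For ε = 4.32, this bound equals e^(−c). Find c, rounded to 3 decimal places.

c = 2nε²/(b − a)² = 2·221·4.32² / 16² = 32.2218.

32.222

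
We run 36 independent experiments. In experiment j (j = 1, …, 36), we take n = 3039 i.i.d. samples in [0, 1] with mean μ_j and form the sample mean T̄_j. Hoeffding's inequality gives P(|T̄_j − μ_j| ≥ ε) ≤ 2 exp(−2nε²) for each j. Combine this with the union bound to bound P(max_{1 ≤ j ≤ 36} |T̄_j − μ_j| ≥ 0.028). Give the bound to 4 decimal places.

Per-experiment Hoeffding bound: 2·exp(−2·3039·0.028²) = 2·exp(−4.76515) = 0.017043.
Union bound over 36 events: 36·0.017043 = 0.61355.

0.6136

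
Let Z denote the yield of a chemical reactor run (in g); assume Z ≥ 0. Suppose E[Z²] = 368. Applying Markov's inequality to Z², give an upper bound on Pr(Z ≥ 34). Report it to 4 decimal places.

Since Z ≥ 0, the event {Z ≥ 34} is the same as {Z² ≥ 1156}.
Markov's inequality applied to Z² gives Pr(Z² ≥ 1156) ≤ E[Z²]/1156 = 368/1156 = 0.3183.

0.3183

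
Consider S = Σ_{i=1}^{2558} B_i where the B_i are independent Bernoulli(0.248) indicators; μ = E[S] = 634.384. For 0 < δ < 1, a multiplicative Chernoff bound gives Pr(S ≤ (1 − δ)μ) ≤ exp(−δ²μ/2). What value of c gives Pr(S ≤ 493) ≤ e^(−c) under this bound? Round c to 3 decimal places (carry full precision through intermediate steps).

15.755

Write 493 = (1 − δ)μ, so δ = 1 − 493/634.384 = 0.2228682…
Then the exponent is δ²μ/2 = (μ − 493)²/(2μ) = 15.754997.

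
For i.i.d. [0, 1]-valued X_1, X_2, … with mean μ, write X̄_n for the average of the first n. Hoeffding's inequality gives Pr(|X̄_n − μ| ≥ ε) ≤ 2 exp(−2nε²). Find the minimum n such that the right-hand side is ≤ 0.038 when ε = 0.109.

167

Require 2·exp(−2nε²) ≤ 0.038, i.e. 2nε² ≥ ln(2/0.038) = 3.963316.
So n ≥ 3.963316 / (2·0.109²) = 166.792.
The smallest integer n is 167.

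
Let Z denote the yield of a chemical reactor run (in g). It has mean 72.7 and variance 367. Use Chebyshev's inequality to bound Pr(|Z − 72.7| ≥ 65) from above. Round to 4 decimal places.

0.0869

Chebyshev: Pr(|Z − μ| ≥ t) ≤ Var(Z)/t².
Bound = 367 / 4225 = 0.0869.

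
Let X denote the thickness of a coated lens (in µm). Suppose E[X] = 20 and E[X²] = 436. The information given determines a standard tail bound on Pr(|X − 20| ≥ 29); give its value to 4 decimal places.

The first two moments determine the variance, so Chebyshev's inequality is the sharpest standard bound available.
Var(X) = E[X²] − (E[X])² = 436 − 400 = 36.
Chebyshev's inequality: Pr(|X − μ| ≥ t) ≤ Var(X)/t² = 36/841 = 0.0428.

0.0428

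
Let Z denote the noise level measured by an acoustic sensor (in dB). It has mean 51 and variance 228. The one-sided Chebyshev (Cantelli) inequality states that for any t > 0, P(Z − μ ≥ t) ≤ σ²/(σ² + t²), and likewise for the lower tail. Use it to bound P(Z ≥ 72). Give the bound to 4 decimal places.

0.3408

Here σ² = 228 and t = 21, so σ² + t² = 669.
Cantelli's bound: 228/669 = 0.3408.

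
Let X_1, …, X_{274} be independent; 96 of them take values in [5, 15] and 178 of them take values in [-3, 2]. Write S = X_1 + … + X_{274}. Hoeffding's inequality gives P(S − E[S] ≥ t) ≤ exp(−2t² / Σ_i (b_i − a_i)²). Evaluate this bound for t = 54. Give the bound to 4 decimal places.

0.6603

Σ(b_i − a_i)² = 96·10² + 178·5² = 14050.
Exponent = 2·54² / 14050 = 0.41509.
Bound = exp(−0.41509) = 0.66028.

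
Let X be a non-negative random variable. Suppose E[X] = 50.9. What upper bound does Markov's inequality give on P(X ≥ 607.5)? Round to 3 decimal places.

0.084

Markov's inequality: for a non-negative random variable, P(X ≥ a) ≤ E[X]/a.
Here E[X] = 50.9 and a = 607.5, so the bound is 50.9/607.5 = 0.0838.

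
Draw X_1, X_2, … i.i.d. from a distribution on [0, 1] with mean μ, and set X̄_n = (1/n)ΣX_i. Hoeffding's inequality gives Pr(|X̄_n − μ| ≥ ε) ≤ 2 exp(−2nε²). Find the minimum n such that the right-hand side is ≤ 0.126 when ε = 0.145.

Require 2·exp(−2nε²) ≤ 0.126, i.e. 2nε² ≥ ln(2/0.126) = 2.764621.
So n ≥ 2.764621 / (2·0.145²) = 65.746.
The smallest integer n is 66.

66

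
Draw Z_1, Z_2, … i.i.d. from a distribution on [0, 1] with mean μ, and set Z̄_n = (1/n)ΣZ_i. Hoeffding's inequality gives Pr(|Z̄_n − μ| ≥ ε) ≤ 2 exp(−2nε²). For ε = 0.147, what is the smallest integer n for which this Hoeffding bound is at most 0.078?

Require 2·exp(−2nε²) ≤ 0.078, i.e. 2nε² ≥ ln(2/0.078) = 3.244194.
So n ≥ 3.244194 / (2·0.147²) = 75.066.
The smallest integer n is 76.

76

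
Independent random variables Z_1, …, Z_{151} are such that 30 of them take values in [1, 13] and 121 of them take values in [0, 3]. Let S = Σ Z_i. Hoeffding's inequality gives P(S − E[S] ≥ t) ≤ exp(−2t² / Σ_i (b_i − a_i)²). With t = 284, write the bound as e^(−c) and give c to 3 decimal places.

29.823

Σ(b_i − a_i)² = 30·12² + 121·3² = 5409.
c = 2t² / 5409 = 2·284² / 5409 = 29.8229.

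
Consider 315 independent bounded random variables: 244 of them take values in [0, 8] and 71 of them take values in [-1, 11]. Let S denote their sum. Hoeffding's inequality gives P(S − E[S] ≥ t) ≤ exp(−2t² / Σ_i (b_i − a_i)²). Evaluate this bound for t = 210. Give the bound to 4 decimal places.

Σ(b_i − a_i)² = 244·8² + 71·12² = 25840.
Exponent = 2·210² / 25840 = 3.41331.
Bound = exp(−3.41331) = 0.03293.

0.0329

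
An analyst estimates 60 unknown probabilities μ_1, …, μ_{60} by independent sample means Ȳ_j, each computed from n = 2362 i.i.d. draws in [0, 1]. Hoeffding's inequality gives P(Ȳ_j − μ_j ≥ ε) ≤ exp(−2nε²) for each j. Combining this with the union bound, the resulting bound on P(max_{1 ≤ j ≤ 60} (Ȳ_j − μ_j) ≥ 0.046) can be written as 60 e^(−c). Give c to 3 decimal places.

9.996

Union bound over the 60 events: P(max_{1 ≤ j ≤ 60} (Ȳ_j − μ_j) ≥ 0.046) ≤ 60·exp(−2nε²) = 60 exp(−2·2362·0.046²).
So c = 2·2362·0.046² = 9.9960.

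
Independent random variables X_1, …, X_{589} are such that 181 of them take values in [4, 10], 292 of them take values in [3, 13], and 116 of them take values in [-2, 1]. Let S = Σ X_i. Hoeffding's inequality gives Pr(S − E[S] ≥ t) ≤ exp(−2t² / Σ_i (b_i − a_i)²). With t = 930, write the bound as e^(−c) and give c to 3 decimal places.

Σ(b_i − a_i)² = 181·6² + 292·10² + 116·3² = 36760.
c = 2t² / 36760 = 2·930² / 36760 = 47.0566.

47.057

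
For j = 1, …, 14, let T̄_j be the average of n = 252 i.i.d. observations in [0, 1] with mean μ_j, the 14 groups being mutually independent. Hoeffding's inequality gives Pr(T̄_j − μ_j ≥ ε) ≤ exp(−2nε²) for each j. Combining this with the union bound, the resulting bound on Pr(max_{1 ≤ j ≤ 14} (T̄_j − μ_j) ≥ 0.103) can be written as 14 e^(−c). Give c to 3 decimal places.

Union bound over the 14 events: Pr(max_{1 ≤ j ≤ 14} (T̄_j − μ_j) ≥ 0.103) ≤ 14·exp(−2nε²) = 14 exp(−2·252·0.103²).
So c = 2·252·0.103² = 5.3469.

5.347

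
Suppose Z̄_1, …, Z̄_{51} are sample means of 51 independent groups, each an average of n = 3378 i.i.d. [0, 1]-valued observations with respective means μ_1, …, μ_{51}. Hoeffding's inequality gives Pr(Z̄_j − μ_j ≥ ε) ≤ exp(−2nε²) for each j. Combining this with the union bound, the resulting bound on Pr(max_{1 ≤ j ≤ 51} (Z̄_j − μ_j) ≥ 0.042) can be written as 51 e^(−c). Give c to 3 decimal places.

11.918

Union bound over the 51 events: Pr(max_{1 ≤ j ≤ 51} (Z̄_j − μ_j) ≥ 0.042) ≤ 51·exp(−2nε²) = 51 exp(−2·3378·0.042²).
So c = 2·3378·0.042² = 11.9176.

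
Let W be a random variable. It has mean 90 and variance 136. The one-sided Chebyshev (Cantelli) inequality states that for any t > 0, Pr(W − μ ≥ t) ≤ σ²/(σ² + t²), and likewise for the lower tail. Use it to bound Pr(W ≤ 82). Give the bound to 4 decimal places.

Here σ² = 136 and t = 8, so σ² + t² = 200.
Cantelli's bound: 136/200 = 0.6800.

0.6800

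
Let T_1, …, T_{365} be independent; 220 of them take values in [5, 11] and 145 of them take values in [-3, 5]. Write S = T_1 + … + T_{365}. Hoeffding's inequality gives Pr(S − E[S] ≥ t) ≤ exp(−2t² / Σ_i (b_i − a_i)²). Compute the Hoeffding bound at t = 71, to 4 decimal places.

Σ(b_i − a_i)² = 220·6² + 145·8² = 17200.
Exponent = 2·71² / 17200 = 0.58616.
Bound = exp(−0.58616) = 0.55646.

0.5565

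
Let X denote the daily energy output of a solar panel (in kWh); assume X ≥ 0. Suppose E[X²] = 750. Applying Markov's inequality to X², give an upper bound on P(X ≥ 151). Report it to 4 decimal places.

Since X ≥ 0, the event {X ≥ 151} is the same as {X² ≥ 22801}.
Markov's inequality applied to X² gives P(X² ≥ 22801) ≤ E[X²]/22801 = 750/22801 = 0.0329.

0.0329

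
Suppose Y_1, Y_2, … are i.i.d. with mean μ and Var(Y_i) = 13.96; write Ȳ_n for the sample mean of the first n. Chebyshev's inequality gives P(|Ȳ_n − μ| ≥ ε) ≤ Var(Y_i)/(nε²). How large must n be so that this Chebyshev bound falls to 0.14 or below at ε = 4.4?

6

Require 13.96/(n·4.4²) ≤ 0.14, i.e. n ≥ 13.96/(0.14·4.4²) = 5.151.
The smallest integer n is 6.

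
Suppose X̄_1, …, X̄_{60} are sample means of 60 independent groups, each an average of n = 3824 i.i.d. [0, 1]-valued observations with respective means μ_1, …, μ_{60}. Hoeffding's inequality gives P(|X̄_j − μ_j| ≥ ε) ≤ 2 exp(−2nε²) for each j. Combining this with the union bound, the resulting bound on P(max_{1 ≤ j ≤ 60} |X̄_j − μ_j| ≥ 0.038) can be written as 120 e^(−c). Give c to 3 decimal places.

11.044

Union bound over the 60 events: P(max_{1 ≤ j ≤ 60} |X̄_j − μ_j| ≥ 0.038) ≤ 60·2·exp(−2nε²) = 120 exp(−2·3824·0.038²).
So c = 2·3824·0.038² = 11.0437.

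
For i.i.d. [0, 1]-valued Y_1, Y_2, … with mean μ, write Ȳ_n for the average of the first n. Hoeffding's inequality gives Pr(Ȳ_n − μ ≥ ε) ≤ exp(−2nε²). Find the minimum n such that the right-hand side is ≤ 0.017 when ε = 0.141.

103

Require exp(−2nε²) ≤ 0.017, i.e. 2nε² ≥ ln(1/0.017) = 4.074542.
So n ≥ 4.074542 / (2·0.141²) = 102.473.
The smallest integer n is 103.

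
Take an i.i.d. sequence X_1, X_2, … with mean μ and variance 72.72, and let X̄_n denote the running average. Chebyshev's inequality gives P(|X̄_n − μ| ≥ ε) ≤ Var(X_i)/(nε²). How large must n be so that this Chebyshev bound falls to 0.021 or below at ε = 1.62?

Require 72.72/(n·1.62²) ≤ 0.021, i.e. n ≥ 72.72/(0.021·1.62²) = 1319.485.
The smallest integer n is 1320.

1320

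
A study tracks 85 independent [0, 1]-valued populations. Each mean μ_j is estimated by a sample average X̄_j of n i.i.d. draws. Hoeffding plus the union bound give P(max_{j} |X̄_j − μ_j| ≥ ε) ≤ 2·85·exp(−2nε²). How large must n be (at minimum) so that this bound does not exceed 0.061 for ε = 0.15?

Need 2·85·exp(−2nε²) ≤ 0.061, i.e. exp(−2nε²) ≤ 0.061/170.
So 2nε² ≥ ln(170/0.061) = 7.932680.
Hence n ≥ 7.932680/(2·0.15²) = 176.282.
The smallest integer n is 177.

177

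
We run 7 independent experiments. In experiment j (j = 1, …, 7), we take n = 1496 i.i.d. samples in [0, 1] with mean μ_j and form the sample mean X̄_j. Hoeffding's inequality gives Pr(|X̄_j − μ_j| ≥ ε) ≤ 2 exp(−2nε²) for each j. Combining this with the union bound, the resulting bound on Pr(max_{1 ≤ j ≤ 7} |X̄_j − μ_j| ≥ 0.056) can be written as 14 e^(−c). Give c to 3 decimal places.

Union bound over the 7 events: Pr(max_{1 ≤ j ≤ 7} |X̄_j − μ_j| ≥ 0.056) ≤ 7·2·exp(−2nε²) = 14 exp(−2·1496·0.056²).
So c = 2·1496·0.056² = 9.3829.

9.383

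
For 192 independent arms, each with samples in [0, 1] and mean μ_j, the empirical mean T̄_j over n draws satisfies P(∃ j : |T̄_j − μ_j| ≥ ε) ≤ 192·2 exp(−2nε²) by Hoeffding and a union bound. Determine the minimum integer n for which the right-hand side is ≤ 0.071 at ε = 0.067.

Need 2·192·exp(−2nε²) ≤ 0.071, i.e. exp(−2nε²) ≤ 0.071/384.
So 2nε² ≥ ln(384/0.071) = 8.595718.
Hence n ≥ 8.595718/(2·0.067²) = 957.420.
The smallest integer n is 958.

958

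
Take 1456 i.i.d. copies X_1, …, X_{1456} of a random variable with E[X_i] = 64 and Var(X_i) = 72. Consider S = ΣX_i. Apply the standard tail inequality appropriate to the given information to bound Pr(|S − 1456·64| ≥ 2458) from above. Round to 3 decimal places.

With mean and variance of each term known, Chebyshev's inequality bounds the deviation of the sum (or sample mean).
Var(S) = n·Var(X_i) = 1456·72 = 104832.
Chebyshev: Pr(|S − 1456·64| ≥ 2458) ≤ Var(S)/2458² = 104832/6041764 = 0.0174.

0.017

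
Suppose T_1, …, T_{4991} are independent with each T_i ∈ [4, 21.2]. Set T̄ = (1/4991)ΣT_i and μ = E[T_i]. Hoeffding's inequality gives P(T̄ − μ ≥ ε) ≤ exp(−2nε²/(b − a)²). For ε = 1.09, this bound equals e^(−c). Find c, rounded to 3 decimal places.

40.088

c = 2nε²/(b − a)² = 2·4991·1.09² / 17.2² = 40.0879.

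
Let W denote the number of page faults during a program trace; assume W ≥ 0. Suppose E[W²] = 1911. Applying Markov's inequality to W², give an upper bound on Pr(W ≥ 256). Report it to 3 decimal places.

0.029

Since W ≥ 0, the event {W ≥ 256} is the same as {W² ≥ 65536}.
Markov's inequality applied to W² gives Pr(W² ≥ 65536) ≤ E[W²]/65536 = 1911/65536 = 0.0292.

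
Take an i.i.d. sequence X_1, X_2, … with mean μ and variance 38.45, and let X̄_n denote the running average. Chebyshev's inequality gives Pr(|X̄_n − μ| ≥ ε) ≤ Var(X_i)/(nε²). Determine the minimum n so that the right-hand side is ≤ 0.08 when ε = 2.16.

104

Require 38.45/(n·2.16²) ≤ 0.08, i.e. n ≥ 38.45/(0.08·2.16²) = 103.015.
The smallest integer n is 104.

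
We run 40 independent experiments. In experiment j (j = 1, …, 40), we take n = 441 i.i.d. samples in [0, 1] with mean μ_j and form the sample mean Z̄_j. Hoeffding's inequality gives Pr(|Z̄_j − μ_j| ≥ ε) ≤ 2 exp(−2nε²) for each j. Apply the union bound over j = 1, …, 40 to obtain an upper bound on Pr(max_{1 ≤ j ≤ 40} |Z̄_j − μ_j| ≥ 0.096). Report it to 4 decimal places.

0.0236

Per-experiment Hoeffding bound: 2·exp(−2·441·0.096²) = 2·exp(−8.12851) = 0.00059001.
Union bound over 40 events: 40·0.00059001 = 0.02360.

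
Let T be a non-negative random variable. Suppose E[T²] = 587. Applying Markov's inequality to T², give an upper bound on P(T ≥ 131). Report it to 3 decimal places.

Since T ≥ 0, the event {T ≥ 131} is the same as {T² ≥ 17161}.
Markov's inequality applied to T² gives P(T² ≥ 17161) ≤ E[T²]/17161 = 587/17161 = 0.0342.

0.034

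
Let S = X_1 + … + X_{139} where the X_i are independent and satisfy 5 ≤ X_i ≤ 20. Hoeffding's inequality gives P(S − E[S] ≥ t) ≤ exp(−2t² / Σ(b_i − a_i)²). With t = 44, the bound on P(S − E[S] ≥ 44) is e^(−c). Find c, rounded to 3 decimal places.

0.124

Σ(b_i − a_i)² = 139·(15)² = 31275.
c = 2t²/31275 = 2·44²/31275 = 0.1238.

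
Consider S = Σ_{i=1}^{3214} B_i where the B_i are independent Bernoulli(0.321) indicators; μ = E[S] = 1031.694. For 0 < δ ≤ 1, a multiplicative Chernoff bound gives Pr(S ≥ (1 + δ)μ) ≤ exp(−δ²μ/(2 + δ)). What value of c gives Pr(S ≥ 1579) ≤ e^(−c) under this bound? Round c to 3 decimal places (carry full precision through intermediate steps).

114.737

Write 1579 = (1 + δ)μ, so δ = 1579/1031.694 − 1 = 0.5304926…
Then the exponent is δ²μ/(2 + δ) = (1579 − μ)² / (μ·(2 + δ)) = 114.737253.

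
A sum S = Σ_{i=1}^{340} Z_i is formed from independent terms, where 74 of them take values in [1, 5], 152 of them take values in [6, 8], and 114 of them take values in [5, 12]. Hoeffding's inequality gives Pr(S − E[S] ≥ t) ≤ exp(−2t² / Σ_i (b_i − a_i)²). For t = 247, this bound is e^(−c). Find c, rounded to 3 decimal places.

16.538

Σ(b_i − a_i)² = 74·4² + 152·2² + 114·7² = 7378.
c = 2t² / 7378 = 2·247² / 7378 = 16.5381.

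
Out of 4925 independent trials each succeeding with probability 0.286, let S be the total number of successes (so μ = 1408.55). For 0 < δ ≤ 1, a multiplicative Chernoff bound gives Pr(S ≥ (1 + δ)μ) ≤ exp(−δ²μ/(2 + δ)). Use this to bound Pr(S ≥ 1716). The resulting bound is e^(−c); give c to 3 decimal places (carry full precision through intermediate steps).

Write 1716 = (1 + δ)μ, so δ = 1716/1408.55 − 1 = 0.2182741…
Then the exponent is δ²μ/(2 + δ) = (1716 − μ)² / (μ·(2 + δ)) = 30.252517.

30.253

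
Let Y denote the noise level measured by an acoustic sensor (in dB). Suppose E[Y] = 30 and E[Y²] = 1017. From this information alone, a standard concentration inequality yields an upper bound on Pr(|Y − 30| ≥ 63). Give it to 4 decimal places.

0.0295

The first two moments determine the variance, so Chebyshev's inequality is the sharpest standard bound available.
Var(Y) = E[Y²] − (E[Y])² = 1017 − 900 = 117.
Chebyshev's inequality: Pr(|Y − μ| ≥ t) ≤ Var(Y)/t² = 117/3969 = 0.0295.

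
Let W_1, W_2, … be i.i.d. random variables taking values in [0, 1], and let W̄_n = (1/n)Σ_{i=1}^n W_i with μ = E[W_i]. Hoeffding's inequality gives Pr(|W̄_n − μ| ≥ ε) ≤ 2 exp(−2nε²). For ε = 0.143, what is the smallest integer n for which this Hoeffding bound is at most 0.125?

Require 2·exp(−2nε²) ≤ 0.125, i.e. 2nε² ≥ ln(2/0.125) = 2.772589.
So n ≥ 2.772589 / (2·0.143²) = 67.793.
The smallest integer n is 68.

68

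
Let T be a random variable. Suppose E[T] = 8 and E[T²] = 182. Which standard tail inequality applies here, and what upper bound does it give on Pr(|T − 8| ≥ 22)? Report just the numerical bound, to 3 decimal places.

0.244

The first two moments determine the variance, so Chebyshev's inequality is the sharpest standard bound available.
Var(T) = E[T²] − (E[T])² = 182 − 64 = 118.
Chebyshev's inequality: Pr(|T − μ| ≥ t) ≤ Var(T)/t² = 118/484 = 0.2438.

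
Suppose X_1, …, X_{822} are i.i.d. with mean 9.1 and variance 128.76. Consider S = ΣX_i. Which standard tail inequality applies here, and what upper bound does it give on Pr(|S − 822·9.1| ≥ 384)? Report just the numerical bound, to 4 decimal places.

With mean and variance of each term known, Chebyshev's inequality bounds the deviation of the sum (or sample mean).
Var(S) = n·Var(X_i) = 822·128.76 = 105840.72.
Chebyshev: Pr(|S − 822·9.1| ≥ 384) ≤ Var(S)/384² = 105840.72/147456 = 0.7178.

0.7178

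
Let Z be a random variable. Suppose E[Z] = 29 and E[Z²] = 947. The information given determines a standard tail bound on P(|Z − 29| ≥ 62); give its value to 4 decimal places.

0.0276

The first two moments determine the variance, so Chebyshev's inequality is the sharpest standard bound available.
Var(Z) = E[Z²] − (E[Z])² = 947 − 841 = 106.
Chebyshev's inequality: P(|Z − μ| ≥ t) ≤ Var(Z)/t² = 106/3844 = 0.0276.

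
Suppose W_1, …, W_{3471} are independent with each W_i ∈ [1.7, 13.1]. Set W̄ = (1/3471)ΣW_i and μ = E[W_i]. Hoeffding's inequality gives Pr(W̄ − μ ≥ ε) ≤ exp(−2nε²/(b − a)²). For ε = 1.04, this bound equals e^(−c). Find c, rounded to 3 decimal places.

57.775

c = 2nε²/(b − a)² = 2·3471·1.04² / 11.4² = 57.7752.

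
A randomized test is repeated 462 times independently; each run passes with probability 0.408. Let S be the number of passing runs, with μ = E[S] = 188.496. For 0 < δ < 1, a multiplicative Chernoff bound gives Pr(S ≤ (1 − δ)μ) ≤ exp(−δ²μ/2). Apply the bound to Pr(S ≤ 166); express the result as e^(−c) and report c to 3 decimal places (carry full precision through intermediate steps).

1.342

Write 166 = (1 − δ)μ, so δ = 1 − 166/188.496 = 0.1193447…
Then the exponent is δ²μ/2 = (μ − 166)²/(2μ) = 1.342389.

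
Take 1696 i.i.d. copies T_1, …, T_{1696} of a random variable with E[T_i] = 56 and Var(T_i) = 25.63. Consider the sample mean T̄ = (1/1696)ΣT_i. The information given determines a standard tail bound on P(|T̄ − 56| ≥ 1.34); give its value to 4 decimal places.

With mean and variance of each term known, Chebyshev's inequality bounds the deviation of the sum (or sample mean).
Var(T̄) = Var(T_i)/n = 25.63/1696 = 0.015112.
Chebyshev: P(|T̄ − 56| ≥ 1.34) ≤ Var(T̄)/(1.34)² = 25.63/(1696·1.34²) = 0.0084.

0.0084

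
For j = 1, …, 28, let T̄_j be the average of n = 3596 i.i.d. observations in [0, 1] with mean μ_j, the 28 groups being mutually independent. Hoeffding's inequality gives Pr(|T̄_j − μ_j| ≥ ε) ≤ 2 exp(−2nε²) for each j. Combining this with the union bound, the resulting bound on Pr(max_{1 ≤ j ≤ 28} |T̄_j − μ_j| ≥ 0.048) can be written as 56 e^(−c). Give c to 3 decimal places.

16.570

Union bound over the 28 events: Pr(max_{1 ≤ j ≤ 28} |T̄_j − μ_j| ≥ 0.048) ≤ 28·2·exp(−2nε²) = 56 exp(−2·3596·0.048²).
So c = 2·3596·0.048² = 16.5704.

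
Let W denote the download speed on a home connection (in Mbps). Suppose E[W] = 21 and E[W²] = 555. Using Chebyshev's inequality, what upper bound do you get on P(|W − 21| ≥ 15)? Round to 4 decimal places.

0.5067

Var(W) = E[W²] − (E[W])² = 555 − 441 = 114.
Chebyshev's inequality: P(|W − μ| ≥ t) ≤ Var(W)/t² = 114/225 = 0.5067.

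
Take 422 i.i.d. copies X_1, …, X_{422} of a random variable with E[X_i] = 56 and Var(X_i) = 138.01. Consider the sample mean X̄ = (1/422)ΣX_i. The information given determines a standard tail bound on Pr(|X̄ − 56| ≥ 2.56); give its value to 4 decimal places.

0.0499

With mean and variance of each term known, Chebyshev's inequality bounds the deviation of the sum (or sample mean).
Var(X̄) = Var(X_i)/n = 138.01/422 = 0.32704.
Chebyshev: Pr(|X̄ − 56| ≥ 2.56) ≤ Var(X̄)/(2.56)² = 138.01/(422·2.56²) = 0.0499.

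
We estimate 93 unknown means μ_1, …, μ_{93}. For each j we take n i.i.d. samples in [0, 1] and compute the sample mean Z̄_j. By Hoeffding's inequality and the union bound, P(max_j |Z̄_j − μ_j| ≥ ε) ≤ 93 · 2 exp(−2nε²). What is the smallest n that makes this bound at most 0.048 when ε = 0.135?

227

Need 2·93·exp(−2nε²) ≤ 0.048, i.e. exp(−2nε²) ≤ 0.048/186.
So 2nε² ≥ ln(186/0.048) = 8.262301.
Hence n ≥ 8.262301/(2·0.135²) = 226.675.
The smallest integer n is 227.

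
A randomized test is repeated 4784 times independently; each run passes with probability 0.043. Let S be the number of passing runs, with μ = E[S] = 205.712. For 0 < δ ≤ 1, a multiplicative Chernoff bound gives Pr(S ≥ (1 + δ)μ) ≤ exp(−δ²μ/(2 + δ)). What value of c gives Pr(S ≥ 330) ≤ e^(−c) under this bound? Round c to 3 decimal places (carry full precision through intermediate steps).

28.835

Write 330 = (1 + δ)μ, so δ = 330/205.712 − 1 = 0.6041845…
Then the exponent is δ²μ/(2 + δ) = (330 − μ)² / (μ·(2 + δ)) = 28.835469.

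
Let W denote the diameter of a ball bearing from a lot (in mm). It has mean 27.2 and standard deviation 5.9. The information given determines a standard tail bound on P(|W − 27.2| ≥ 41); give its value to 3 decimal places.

0.021

Mean and variance are known, so Chebyshev's inequality applies.
Chebyshev: P(|W − μ| ≥ t) ≤ Var(W)/t².
Var(W) = σ² = 5.9² = 34.81.
Bound = 34.81 / 1681 = 0.0207.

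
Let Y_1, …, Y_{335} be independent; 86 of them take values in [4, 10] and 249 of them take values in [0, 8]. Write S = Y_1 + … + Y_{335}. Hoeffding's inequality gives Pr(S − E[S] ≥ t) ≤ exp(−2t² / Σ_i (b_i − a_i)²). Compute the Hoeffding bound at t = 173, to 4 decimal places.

0.0431

Σ(b_i − a_i)² = 86·6² + 249·8² = 19032.
Exponent = 2·173² / 19032 = 3.14512.
Bound = exp(−3.14512) = 0.04306.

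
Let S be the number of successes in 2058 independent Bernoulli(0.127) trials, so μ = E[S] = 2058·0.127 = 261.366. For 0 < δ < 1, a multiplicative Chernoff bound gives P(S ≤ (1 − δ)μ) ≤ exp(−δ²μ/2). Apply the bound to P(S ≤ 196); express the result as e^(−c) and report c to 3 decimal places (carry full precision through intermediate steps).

Write 196 = (1 − δ)μ, so δ = 1 − 196/261.366 = 0.2500937…
Then the exponent is δ²μ/2 = (μ − 196)²/(2μ) = 8.173814.

8.174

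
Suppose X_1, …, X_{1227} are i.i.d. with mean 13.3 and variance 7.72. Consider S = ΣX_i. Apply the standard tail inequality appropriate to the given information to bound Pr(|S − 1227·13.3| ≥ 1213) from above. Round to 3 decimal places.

With mean and variance of each term known, Chebyshev's inequality bounds the deviation of the sum (or sample mean).
Var(S) = n·Var(X_i) = 1227·7.72 = 9472.44.
Chebyshev: Pr(|S − 1227·13.3| ≥ 1213) ≤ Var(S)/1213² = 9472.44/1471369 = 0.0064.

0.006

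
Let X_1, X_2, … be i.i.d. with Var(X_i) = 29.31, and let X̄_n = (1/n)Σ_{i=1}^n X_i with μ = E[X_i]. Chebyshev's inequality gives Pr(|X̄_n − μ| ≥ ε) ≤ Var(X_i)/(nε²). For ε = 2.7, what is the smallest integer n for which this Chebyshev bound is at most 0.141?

29

Require 29.31/(n·2.7²) ≤ 0.141, i.e. n ≥ 29.31/(0.141·2.7²) = 28.515.
The smallest integer n is 29.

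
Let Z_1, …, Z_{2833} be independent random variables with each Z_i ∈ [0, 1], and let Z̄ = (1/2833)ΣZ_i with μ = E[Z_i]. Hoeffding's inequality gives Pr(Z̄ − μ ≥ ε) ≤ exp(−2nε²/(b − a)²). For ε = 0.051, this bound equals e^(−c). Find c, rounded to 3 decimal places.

c = 2nε²/(b − a)² = 2·2833·0.051² / 1² = 14.7373.

14.737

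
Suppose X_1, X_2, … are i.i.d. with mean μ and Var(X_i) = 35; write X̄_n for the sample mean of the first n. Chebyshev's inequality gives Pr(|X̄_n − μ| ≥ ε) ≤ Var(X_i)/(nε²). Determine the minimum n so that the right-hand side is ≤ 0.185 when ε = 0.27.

2596

Require 35/(n·0.27²) ≤ 0.185, i.e. n ≥ 35/(0.185·0.27²) = 2595.188.
The smallest integer n is 2596.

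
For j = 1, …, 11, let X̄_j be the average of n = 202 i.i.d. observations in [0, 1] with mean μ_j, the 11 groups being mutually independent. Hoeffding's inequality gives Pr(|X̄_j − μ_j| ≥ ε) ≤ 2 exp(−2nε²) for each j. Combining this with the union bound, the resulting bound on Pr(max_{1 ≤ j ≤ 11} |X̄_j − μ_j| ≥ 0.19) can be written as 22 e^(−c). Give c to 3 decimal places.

Union bound over the 11 events: Pr(max_{1 ≤ j ≤ 11} |X̄_j − μ_j| ≥ 0.19) ≤ 11·2·exp(−2nε²) = 22 exp(−2·202·0.19²).
So c = 2·202·0.19² = 14.5844.

14.584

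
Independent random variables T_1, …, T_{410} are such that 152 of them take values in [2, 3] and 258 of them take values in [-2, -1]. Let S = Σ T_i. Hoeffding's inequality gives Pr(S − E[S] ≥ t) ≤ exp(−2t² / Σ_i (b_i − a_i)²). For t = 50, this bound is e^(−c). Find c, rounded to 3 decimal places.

Σ(b_i − a_i)² = 152·1² + 258·1² = 410.
c = 2t² / 410 = 2·50² / 410 = 12.1951.

12.195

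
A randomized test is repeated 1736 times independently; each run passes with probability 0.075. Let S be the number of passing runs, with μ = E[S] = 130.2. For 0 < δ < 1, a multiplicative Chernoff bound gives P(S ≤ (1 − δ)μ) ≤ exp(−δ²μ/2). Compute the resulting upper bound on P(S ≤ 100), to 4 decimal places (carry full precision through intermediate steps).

0.0301

Write 100 = (1 − δ)μ, so δ = 1 − 100/130.2 = 0.2319508…
Then the exponent is δ²μ/2 = (μ − 100)²/(2μ) = 3.502458.
Bound = exp(−3.502458) = 0.03012.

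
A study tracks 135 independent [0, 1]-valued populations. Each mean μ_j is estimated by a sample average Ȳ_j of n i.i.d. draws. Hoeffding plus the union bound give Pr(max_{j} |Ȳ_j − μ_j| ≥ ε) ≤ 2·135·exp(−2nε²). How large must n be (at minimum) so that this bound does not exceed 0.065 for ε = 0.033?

3826

Need 2·135·exp(−2nε²) ≤ 0.065, i.e. exp(−2nε²) ≤ 0.065/270.
So 2nε² ≥ ln(270/0.065) = 8.331790.
Hence n ≥ 8.331790/(2·0.033²) = 3825.432.
The smallest integer n is 3826.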